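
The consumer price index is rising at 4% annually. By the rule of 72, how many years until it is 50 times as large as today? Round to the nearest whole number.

Doubling time ≈ 72/4 = 18.00 years.
Reaching 50× takes log₂(50) ≈ 5.64 doublings.
5.64 × 18.00 ≈ 102 years.

approximately 102 years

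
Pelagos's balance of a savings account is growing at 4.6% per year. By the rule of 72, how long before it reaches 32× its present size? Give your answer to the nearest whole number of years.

At 4.6% it doubles every 72/4.6 ≈ 15.65 years.
32× is 5 doublings, so 5 × 15.65 ≈ 78 years.

roughly 78 years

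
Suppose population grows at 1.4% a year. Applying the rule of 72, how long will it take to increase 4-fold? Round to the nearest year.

At 1.4% it doubles every 72/1.4 ≈ 51.43 years.
Getting to 4× needs 2 doublings: 2 × 51.43 ≈ 103 years.

roughly 103 years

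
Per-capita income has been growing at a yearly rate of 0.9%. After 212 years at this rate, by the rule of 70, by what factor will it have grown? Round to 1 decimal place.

Doubling time ≈ 70/0.9 = 77.78 years.
212 years / 77.78 ≈ 2.73 doublings → factor 2^2.73 ≈ 6.6.

around 6.6 times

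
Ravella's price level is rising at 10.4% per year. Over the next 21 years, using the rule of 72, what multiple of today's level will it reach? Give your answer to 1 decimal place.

8.2 times

Doubles every ≈ 6.92 years (72/10.4).
21 years is 3.03 doublings; 2^3.03 ≈ 8.2×.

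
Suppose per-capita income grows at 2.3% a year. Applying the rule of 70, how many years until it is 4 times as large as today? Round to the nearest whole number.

One doubling takes 70/2.3 = 30.43 years.
Getting to 4× needs 2 doublings: 2 × 30.43 ≈ 61 years.

about 61 years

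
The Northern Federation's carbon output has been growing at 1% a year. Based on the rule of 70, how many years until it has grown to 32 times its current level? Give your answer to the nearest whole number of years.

around 350 years

Doubling time ≈ 70/1 = 70.00 years.
Getting to 32× needs 5 doublings: 5 × 70.00 ≈ 350 years.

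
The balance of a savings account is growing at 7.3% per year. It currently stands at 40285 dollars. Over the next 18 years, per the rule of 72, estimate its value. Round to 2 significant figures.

It doubles every 72/7.3 ≈ 9.86 years, so 18 years is 1.83 doublings.
2^1.83 ≈ 3.56; 40285 × 3.56 ≈ 140000 dollars.

roughly 140000 dollars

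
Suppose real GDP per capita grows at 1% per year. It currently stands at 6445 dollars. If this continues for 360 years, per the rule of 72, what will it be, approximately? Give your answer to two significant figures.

≈ 210000 dollars

It doubles every 72/1 ≈ 72.00 years, so 360 years is 5.00 doublings.
2^5.00 ≈ 32.00; 6445 × 32.00 ≈ 210000 dollars.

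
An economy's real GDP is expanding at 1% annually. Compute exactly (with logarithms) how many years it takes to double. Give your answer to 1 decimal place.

69.7 years

t = ln(2) / ln(1 + 0.01) = 0.6931 / 0.009950 ≈ 69.66.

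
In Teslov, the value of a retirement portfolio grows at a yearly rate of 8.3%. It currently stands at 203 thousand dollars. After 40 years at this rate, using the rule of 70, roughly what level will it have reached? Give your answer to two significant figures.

approximately 5400 thousand dollars

It doubles every 70/8.3 ≈ 8.43 years, so 40 years is 4.74 doublings.
2^4.74 ≈ 26.72; 203 × 26.72 ≈ 5400 thousand dollars.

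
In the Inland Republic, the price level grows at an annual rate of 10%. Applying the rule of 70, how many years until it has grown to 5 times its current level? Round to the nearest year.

Doubling time ≈ 70/10 = 7.00 years.
Reaching 5× takes log₂(5) ≈ 2.32 doublings.
2.32 × 7.00 ≈ 16 years.

≈ 16 years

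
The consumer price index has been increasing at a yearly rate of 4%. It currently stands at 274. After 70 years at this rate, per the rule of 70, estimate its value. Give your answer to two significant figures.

4400

It doubles every 70/4 ≈ 17.50 years, so 70 years is 4.00 doublings.
2^4.00 ≈ 16.00; 274 × 16.00 ≈ 4400.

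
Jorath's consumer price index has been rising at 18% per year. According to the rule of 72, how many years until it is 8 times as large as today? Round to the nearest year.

Doubling time ≈ 72/18 = 4.00 years.
8 = 2^3, so 3 doublings → 12 years.

≈ 12 years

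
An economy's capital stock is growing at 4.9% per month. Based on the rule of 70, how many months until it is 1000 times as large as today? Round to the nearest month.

At 4.9% it doubles every 70/4.9 ≈ 14.29 months.
Reaching 1000× takes log₂(1000) ≈ 9.97 doublings.
9.97 × 14.29 ≈ 142 months.

roughly 142 months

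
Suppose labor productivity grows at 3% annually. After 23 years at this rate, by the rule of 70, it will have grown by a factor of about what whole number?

about 2 times

70/3 ≈ 23.33 years per doubling.
23 years fits 1 doubling: 2^1 = 2.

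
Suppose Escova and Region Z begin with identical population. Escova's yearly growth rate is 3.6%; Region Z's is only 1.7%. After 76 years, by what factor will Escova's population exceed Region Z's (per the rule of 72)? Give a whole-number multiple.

around 4 times

Escova pulls ahead at 1.9 pp per year, so the ratio doubles every 72/1.9 ≈ 37.89 years.
In 76 years that's 2.01 doublings: 2^2.01 ≈ 4.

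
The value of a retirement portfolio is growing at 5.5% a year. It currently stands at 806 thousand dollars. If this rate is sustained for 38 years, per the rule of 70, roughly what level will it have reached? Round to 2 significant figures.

Doubling time ≈ 70/5.5 = 12.73 years.
38 years is 38/12.73 ≈ 2.99 doublings, a factor of 2^2.99 ≈ 7.94.
806 × 7.94 ≈ 6400 thousand dollars.

roughly 6400 thousand dollars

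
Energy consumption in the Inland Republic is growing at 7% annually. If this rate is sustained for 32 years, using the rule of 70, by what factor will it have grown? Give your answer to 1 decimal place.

9.2 times

Doubles every ≈ 10.00 years (70/7).
32 years is 3.20 doublings; 2^3.20 ≈ 9.2×.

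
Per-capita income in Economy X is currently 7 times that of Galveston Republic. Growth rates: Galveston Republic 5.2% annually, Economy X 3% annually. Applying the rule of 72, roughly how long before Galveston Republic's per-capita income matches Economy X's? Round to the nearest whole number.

approximately 92 years

What matters is the difference: 2.2 pp.
Rule of 72 on the gap: the ratio halves every 72/2.2 ≈ 32.73 years.
A 7 times gap takes log₂(7) ≈ 2.81 halvings to close: 2.81 × 32.73 ≈ 92 years.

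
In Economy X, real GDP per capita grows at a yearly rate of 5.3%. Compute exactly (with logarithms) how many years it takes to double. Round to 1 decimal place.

13.4 years

t = ln(2) / ln(1 + 0.053) = 0.6931 / 0.051643 ≈ 13.42.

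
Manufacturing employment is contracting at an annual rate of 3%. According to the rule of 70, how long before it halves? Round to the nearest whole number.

Falling at 3%, it halves about every 70/3 = 23.33 years.

about 23 years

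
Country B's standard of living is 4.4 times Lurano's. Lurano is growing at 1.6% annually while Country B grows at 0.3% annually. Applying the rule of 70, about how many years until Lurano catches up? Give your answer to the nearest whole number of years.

The growth-rate gap is 1.6% − 0.3% = 1.3 percentage points.
So the ratio between them halves every 70/1.3 ≈ 53.85 years.
A 4.4 times gap takes log₂(4.4) ≈ 2.14 halvings to close: 2.14 × 53.85 ≈ 115 years.

approximately 115 years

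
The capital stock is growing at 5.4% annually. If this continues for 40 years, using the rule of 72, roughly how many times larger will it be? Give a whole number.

roughly 8 times

At 5.4% one doubling takes ≈ 13.33 years; 40 years is 3 of them, so ×8.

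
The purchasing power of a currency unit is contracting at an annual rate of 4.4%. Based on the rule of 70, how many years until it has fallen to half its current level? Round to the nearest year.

The rule works in reverse for decay: 70/4.4 ≈ 15.91 years to halve.

approximately 16 years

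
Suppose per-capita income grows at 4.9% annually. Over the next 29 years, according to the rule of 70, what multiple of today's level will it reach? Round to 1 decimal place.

Doubles every ≈ 14.29 years (70/4.9).
29 years is 2.03 doublings; 2^2.03 ≈ 4.1×.

approximately 4.1 times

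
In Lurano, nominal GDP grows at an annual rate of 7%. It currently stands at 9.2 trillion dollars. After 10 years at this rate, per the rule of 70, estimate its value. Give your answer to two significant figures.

Doubling time ≈ 70/7 = 10.00 years.
10 years is 10/10.00 ≈ 1.00 doublings, a factor of 2^1.00 ≈ 2.00.
9.2 × 2.00 ≈ 18 trillion dollars.

about 18 trillion dollars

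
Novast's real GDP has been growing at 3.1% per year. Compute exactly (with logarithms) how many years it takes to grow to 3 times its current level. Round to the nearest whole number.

t = ln(3) / ln(1 + 0.031) = 1.0986 / 0.030529 ≈ 35.99.
≈ 36 years.

36 years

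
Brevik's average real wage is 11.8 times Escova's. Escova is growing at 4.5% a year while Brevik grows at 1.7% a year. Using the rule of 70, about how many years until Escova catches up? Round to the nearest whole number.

≈ 89 years

The growth-rate gap is 4.5% − 1.7% = 2.8 percentage points.
So the ratio between them halves every 70/2.8 ≈ 25.00 years.
An 11.8 times gap takes log₂(11.8) ≈ 3.56 halvings to close: 3.56 × 25.00 ≈ 89 years.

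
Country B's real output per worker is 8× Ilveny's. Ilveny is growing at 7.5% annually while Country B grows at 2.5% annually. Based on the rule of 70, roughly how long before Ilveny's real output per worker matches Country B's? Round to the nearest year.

Ilveny gains on Country B at 7.5% − 2.5% = 5 points a year.
At that relative rate the gap halves every 70/5 ≈ 14.00 years.
An 8× gap closes after 3 halvings: 3 × 14.00 ≈ 42 years.

roughly 42 years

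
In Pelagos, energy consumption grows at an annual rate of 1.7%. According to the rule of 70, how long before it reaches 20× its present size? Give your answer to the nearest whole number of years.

Doubling time ≈ 70/1.7 = 41.18 years.
Reaching 20× takes log₂(20) ≈ 4.32 doublings.
4.32 × 41.18 ≈ 178 years.

approximately 178 years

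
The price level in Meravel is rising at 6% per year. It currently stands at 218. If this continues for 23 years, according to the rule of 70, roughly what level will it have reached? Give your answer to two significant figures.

Doubling time ≈ 70/6 = 11.67 years.
23 years is 23/11.67 ≈ 1.97 doublings, a factor of 2^1.97 ≈ 3.92.
218 × 3.92 ≈ 850.

850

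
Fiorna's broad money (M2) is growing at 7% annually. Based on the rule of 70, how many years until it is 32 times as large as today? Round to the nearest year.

50 years

At 7% it doubles every 70/7 ≈ 10.00 years.
32× is 5 doublings, so 5 × 10.00 ≈ 50 years.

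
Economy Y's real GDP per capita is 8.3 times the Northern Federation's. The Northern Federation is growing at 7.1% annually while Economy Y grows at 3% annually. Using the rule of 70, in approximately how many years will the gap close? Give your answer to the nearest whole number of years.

≈ 52 years

The growth-rate gap is 7.1% − 3% = 4.1 percentage points.
So the ratio between them halves every 70/4.1 ≈ 17.07 years.
An 8.3 times gap takes log₂(8.3) ≈ 3.05 halvings to close: 3.05 × 17.07 ≈ 52 years.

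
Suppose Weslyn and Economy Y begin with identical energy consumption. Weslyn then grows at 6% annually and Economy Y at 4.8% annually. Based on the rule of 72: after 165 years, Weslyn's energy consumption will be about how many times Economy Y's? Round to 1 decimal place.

Only the 1.2-point difference matters.
72/1.2 ≈ 60.00 years per doubling of the ratio; 165 years gives 2.75 doublings, so ≈ 6.7×.

approximately 6.7 times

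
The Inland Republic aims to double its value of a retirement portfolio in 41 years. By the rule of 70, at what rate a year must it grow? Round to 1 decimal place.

≈ 1.7% a year

70 / 41 ≈ 1.71, so about 1.7% a year.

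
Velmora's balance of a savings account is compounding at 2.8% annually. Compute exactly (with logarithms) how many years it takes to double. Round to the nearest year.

t = ln(2) / ln(1 + 0.028) = 0.6931 / 0.027615 ≈ 25.10.
≈ 25 years.

25 years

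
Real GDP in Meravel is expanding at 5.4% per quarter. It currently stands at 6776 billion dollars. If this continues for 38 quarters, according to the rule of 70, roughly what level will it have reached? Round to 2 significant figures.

Doubling time ≈ 70/5.4 = 12.96 quarters.
38 quarters is 38/12.96 ≈ 2.93 doublings, a factor of 2^2.93 ≈ 7.62.
6776 × 7.62 ≈ 52000 billion dollars.

around 52000 billion dollars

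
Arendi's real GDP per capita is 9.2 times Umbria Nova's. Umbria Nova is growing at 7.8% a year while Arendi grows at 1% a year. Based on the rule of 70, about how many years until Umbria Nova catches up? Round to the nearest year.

Umbria Nova gains on Arendi at 7.8% − 1% = 6.8 points a year.
At that relative rate the gap halves every 70/6.8 ≈ 10.29 years.
A 9.2 times gap takes log₂(9.2) ≈ 3.20 halvings to close: 3.20 × 10.29 ≈ 33 years.

≈ 33 years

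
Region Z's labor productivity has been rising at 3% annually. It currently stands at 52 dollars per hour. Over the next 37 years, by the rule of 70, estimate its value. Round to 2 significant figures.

roughly 160 dollars per hour

It doubles every 70/3 ≈ 23.33 years, so 37 years is 1.59 doublings.
2^1.59 ≈ 3.01; 52 × 3.01 ≈ 160 dollars per hour.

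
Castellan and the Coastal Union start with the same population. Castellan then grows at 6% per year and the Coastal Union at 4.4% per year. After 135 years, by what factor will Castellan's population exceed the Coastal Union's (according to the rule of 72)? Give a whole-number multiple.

Rate gap = 6% − 4.4% = 1.6 points.
The ratio doubles every 72/1.6 ≈ 45.00 years.
135/45.00 ≈ 3.00 doublings → ratio ≈ 2^3.00 ≈ 8.

about 8 times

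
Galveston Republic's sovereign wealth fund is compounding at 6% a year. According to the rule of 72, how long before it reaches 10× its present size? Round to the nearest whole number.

40 years

At 6% it doubles every 72/6 ≈ 12.00 years.
10× is log₂ 10 ≈ 3.32 doublings, so ≈ 3.32 × 12.00 = 40 years.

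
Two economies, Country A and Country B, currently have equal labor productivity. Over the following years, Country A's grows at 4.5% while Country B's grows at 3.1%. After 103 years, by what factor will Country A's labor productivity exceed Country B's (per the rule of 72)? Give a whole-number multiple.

about 4 times

Rate gap = 4.5% − 3.1% = 1.4 points.
The ratio doubles every 72/1.4 ≈ 51.43 years.
103/51.43 ≈ 2.00 doublings → ratio ≈ 2^2.00 ≈ 4.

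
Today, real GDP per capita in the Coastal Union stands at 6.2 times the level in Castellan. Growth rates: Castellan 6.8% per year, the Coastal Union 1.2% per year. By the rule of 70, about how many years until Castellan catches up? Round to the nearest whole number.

What matters is the difference: 5.6 pp.
Rule of 70 on the gap: the ratio halves every 70/5.6 ≈ 12.50 years.
A 6.2 times gap takes log₂(6.2) ≈ 2.63 halvings to close: 2.63 × 12.50 ≈ 33 years.

roughly 33 years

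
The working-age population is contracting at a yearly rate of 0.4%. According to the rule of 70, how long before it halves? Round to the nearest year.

Falling at 0.4%, it halves about every 70/0.4 = 175.00 years.

around 175 years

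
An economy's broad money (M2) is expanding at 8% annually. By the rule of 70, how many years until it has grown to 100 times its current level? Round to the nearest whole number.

around 58 years

One doubling takes 70/8 = 8.75 years.
100× is log₂ 100 ≈ 6.64 doublings, so ≈ 6.64 × 8.75 = 58 years.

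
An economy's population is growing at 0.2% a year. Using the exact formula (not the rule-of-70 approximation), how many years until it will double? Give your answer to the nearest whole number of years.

t = ln(2) / ln(1 + 0.002) = 0.6931 / 0.001998 ≈ 346.90.
≈ 347 years.

347 years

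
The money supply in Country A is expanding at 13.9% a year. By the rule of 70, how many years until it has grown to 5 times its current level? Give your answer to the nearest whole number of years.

At 13.9% it doubles every 70/13.9 ≈ 5.04 years.
Reaching 5× takes log₂(5) ≈ 2.32 doublings.
2.32 × 5.04 ≈ 12 years.

12 years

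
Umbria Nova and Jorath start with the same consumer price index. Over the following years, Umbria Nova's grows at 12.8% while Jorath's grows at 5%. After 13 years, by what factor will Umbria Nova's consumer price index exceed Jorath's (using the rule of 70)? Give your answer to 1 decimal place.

around 2.7 times

Umbria Nova pulls ahead at 7.8 pp per year, so the ratio doubles every 70/7.8 ≈ 8.97 years.
In 13 years that's 1.45 doublings: 2^1.45 ≈ 2.7.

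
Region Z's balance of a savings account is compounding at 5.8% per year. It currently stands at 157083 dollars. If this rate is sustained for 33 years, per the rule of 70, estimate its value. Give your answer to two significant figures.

Doubling time ≈ 70/5.8 = 12.07 years.
33 years is 33/12.07 ≈ 2.73 doublings, a factor of 2^2.73 ≈ 6.63.
157083 × 6.63 ≈ 1000000 dollars.

≈ 1000000 dollars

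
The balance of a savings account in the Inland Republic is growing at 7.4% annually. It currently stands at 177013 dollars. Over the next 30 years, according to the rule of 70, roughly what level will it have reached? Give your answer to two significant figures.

It doubles every 70/7.4 ≈ 9.46 years, so 30 years is 3.17 doublings.
2^3.17 ≈ 9.00; 177013 × 9.00 ≈ 1600000 dollars.

approximately 1600000 dollars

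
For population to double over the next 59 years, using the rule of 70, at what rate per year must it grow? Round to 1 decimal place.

70 / 59 ≈ 1.19, so about 1.2% per year.

≈ 1.2%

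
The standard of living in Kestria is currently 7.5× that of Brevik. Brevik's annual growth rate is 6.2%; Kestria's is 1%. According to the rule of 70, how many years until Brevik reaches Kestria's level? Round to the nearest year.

about 39 years

What matters is the difference: 5.2 pp.
Rule of 70 on the gap: the ratio halves every 70/5.2 ≈ 13.46 years.
A 7.5× gap takes log₂(7.5) ≈ 2.91 halvings to close: 2.91 × 13.46 ≈ 39 years.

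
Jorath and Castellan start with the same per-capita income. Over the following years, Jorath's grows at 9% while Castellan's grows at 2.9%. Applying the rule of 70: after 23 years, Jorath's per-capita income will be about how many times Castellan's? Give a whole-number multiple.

Only the 6.1-point difference matters.
70/6.1 ≈ 11.48 years per doubling of the ratio; 23 years gives 2.00 doublings, so ≈ 4×.

roughly 4 times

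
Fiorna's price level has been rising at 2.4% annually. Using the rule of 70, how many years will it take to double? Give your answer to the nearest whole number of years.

Doubling time ≈ 70 / 2.4 = 29.17 years.

29 years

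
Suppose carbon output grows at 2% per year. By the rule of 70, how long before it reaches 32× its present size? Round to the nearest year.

roughly 175 years

Doubling time ≈ 70/2 = 35.00 years.
32 = 2^5, so 5 doublings → 175 years.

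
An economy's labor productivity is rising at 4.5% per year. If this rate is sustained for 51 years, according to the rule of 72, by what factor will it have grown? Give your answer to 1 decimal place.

Doubles every ≈ 16.00 years (72/4.5).
51 years is 3.19 doublings; 2^3.19 ≈ 9.1×.

≈ 9.1 times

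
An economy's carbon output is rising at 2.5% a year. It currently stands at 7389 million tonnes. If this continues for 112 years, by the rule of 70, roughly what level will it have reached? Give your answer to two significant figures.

Doubling time ≈ 70/2.5 = 28.00 years.
112 years is 112/28.00 ≈ 4.00 doublings, a factor of 2^4.00 ≈ 16.00.
7389 × 16.00 ≈ 120000 million tonnes.

≈ 120000 million tonnes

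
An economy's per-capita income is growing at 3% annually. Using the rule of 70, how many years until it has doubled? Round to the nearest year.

around 23 years

Doubling time ≈ 70 / 3 = 23.33 years.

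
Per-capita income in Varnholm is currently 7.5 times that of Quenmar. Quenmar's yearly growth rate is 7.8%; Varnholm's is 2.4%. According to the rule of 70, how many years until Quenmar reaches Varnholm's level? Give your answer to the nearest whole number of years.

Quenmar gains on Varnholm at 7.8% − 2.4% = 5.4 points a year.
At that relative rate the gap halves every 70/5.4 ≈ 12.96 years.
A 7.5 times gap takes log₂(7.5) ≈ 2.91 halvings to close: 2.91 × 12.96 ≈ 38 years.

about 38 years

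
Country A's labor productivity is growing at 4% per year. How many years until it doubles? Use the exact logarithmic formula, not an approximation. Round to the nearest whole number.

18 years

t = ln(2) / ln(1 + 0.04) = 0.6931 / 0.039221 ≈ 17.67.
≈ 18 years.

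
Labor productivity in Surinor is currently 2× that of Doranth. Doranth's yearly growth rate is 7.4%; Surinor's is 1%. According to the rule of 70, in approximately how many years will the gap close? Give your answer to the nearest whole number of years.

around 11 years

Doranth gains on Surinor at 7.4% − 1% = 6.4 points a year.
At that relative rate the gap halves every 70/6.4 ≈ 10.94 years.
A 2× gap closes after 1 halving: 1 × 10.94 ≈ 11 years.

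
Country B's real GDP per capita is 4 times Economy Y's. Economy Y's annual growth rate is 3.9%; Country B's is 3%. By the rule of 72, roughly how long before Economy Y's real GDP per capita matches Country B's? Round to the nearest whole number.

What matters is the difference: 0.9 pp.
Rule of 72 on the gap: the ratio halves every 72/0.9 ≈ 80.00 years.
A 4 times gap closes after 2 halvings: 2 × 80.00 ≈ 160 years.

about 160 years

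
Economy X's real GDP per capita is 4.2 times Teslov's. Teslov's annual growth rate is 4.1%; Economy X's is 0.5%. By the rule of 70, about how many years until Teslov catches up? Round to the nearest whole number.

approximately 40 years

The growth-rate gap is 4.1% − 0.5% = 3.6 percentage points.
So the ratio between them halves every 70/3.6 ≈ 19.44 years.
A 4.2 times gap takes log₂(4.2) ≈ 2.07 halvings to close: 2.07 × 19.44 ≈ 40 years.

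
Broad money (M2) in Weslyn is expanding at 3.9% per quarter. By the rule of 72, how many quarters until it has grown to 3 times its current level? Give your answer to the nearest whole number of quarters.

around 29 quarters

Doubling time ≈ 72/3.9 = 18.46 quarters.
Reaching 3× takes log₂(3) ≈ 1.58 doublings.
1.58 × 18.46 ≈ 29 quarters.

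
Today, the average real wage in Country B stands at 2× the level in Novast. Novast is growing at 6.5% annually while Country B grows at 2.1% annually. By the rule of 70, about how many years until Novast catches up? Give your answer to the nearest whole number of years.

The growth-rate gap is 6.5% − 2.1% = 4.4 percentage points.
So the ratio between them halves every 70/4.4 ≈ 15.91 years.
A 2× gap closes after 1 halving: 1 × 15.91 ≈ 16 years.

≈ 16 years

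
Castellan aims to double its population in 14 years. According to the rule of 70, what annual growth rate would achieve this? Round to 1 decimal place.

70 / 14 ≈ 5.00, so about 5.0% annually.

about 5.0%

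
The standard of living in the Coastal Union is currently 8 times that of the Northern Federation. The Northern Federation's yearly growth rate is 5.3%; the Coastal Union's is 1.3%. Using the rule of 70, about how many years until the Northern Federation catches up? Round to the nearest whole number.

≈ 53 years

The growth-rate gap is 5.3% − 1.3% = 4 percentage points.
So the ratio between them halves every 70/4 ≈ 17.50 years.
An 8 times gap closes after 3 halvings: 3 × 17.50 ≈ 53 years.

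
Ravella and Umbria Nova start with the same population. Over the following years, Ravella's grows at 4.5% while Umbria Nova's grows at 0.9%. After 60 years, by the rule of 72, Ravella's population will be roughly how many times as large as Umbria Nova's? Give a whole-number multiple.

Only the 3.6-point difference matters.
72/3.6 ≈ 20.00 years per doubling of the ratio; 60 years gives 3.00 doublings, so ≈ 8×.

roughly 8 times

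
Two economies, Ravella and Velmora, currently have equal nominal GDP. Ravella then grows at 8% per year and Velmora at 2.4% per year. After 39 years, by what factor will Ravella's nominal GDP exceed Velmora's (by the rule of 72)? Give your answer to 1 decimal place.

Ravella pulls ahead at 5.6 pp per year, so the ratio doubles every 72/5.6 ≈ 12.86 years.
In 39 years that's 3.03 doublings: 2^3.03 ≈ 8.2.

around 8.2 times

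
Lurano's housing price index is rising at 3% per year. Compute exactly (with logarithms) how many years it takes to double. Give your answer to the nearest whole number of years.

t = ln(2) / ln(1 + 0.03) = 0.6931 / 0.029559 ≈ 23.45.
≈ 23 years.

23 years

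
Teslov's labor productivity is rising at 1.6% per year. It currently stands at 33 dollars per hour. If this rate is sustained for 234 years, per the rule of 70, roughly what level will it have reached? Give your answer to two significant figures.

1300 dollars per hour

It doubles every 70/1.6 ≈ 43.75 years, so 234 years is 5.35 doublings.
2^5.35 ≈ 40.79; 33 × 40.79 ≈ 1300 dollars per hour.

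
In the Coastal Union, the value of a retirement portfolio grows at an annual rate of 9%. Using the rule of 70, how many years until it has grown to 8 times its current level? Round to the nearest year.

One doubling takes 70/9 = 7.78 years.
Getting to 8× needs 3 doublings: 3 × 7.78 ≈ 23 years.

roughly 23 years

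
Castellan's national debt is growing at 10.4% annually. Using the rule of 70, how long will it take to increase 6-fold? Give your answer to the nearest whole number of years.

One doubling takes 70/10.4 = 6.73 years.
Reaching 6× takes log₂(6) ≈ 2.58 doublings.
2.58 × 6.73 ≈ 17 years.

≈ 17 years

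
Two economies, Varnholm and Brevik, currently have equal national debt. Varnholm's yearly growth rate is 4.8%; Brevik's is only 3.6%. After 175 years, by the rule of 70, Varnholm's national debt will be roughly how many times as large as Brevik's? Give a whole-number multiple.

Only the 1.2-point difference matters.
70/1.2 ≈ 58.33 years per doubling of the ratio; 175 years gives 3.00 doublings, so ≈ 8×.

approximately 8 times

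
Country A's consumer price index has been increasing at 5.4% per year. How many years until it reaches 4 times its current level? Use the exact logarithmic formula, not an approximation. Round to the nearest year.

26 years

t = ln(4) / ln(1 + 0.054) = 1.3863 / 0.052592 ≈ 26.36.
≈ 26 years.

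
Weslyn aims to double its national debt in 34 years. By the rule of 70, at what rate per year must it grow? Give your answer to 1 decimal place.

70 / 34 ≈ 2.06, so about 2.1% per year.

roughly 2.1% per year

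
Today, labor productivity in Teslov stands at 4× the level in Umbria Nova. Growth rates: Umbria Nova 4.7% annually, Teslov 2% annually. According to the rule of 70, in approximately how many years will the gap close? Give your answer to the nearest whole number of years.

52 years

Umbria Nova gains on Teslov at 4.7% − 2% = 2.7 points a year.
At that relative rate the gap halves every 70/2.7 ≈ 25.93 years.
A 4× gap closes after 2 halvings: 2 × 25.93 ≈ 52 years.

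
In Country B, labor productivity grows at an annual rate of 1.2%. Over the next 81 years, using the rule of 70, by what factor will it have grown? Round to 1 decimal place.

≈ 2.6 times

Doubling time ≈ 70/1.2 = 58.33 years.
81 years / 58.33 ≈ 1.39 doublings → factor 2^1.39 ≈ 2.6.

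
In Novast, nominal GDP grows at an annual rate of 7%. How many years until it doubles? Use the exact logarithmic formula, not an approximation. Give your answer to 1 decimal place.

t = ln(2) / ln(1 + 0.07) = 0.6931 / 0.067659 ≈ 10.24.

10.2 years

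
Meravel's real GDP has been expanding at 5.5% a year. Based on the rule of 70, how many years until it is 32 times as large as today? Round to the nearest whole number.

around 64 years

Doubling time ≈ 70/5.5 = 12.73 years.
32 = 2^5, so 5 doublings → 64 years.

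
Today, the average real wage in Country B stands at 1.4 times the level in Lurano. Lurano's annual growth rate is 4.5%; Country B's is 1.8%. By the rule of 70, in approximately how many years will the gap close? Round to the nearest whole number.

Lurano gains on Country B at 4.5% − 1.8% = 2.7 points a year.
At that relative rate the gap halves every 70/2.7 ≈ 25.93 years.
A 1.4 times gap takes log₂(1.4) ≈ 0.49 halvings to close: 0.49 × 25.93 ≈ 13 years.

around 13 years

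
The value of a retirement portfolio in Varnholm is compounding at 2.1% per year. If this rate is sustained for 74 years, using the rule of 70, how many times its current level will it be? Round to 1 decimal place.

approximately 4.7 times

Doubling time ≈ 70/2.1 = 33.33 years.
74 years / 33.33 ≈ 2.22 doublings → factor 2^2.22 ≈ 4.7.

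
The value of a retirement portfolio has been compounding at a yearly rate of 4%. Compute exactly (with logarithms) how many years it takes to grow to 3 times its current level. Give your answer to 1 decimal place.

28.0 years

t = ln(3) / ln(1 + 0.04) = 1.0986 / 0.039221 ≈ 28.01.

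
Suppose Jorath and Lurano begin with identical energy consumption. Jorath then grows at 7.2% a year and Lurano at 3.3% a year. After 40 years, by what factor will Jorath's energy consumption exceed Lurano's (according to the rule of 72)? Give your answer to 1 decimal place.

about 4.5 times

Rate gap = 7.2% − 3.3% = 3.9 points.
The ratio doubles every 72/3.9 ≈ 18.46 years.
40/18.46 ≈ 2.17 doublings → ratio ≈ 2^2.17 ≈ 4.5.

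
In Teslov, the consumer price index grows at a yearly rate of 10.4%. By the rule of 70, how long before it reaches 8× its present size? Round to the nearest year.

around 20 years

Doubling time ≈ 70/10.4 = 6.73 years.
8× is 3 doublings, so 3 × 6.73 ≈ 20 years.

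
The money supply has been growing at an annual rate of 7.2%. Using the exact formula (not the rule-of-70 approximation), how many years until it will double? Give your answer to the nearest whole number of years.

t = ln(2) / ln(1 + 0.072) = 0.6931 / 0.069526 ≈ 9.97.
≈ 10 years.

10 years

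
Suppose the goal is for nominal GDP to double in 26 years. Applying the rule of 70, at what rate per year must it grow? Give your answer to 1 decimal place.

70 / 26 ≈ 2.69, so about 2.7% per year.

about 2.7%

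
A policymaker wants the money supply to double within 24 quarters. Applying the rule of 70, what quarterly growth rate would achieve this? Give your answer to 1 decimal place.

70 / 24 ≈ 2.92, so about 2.9% per quarter.

around 2.9%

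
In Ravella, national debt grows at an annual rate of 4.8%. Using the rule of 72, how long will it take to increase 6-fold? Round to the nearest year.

Doubling time ≈ 72/4.8 = 15.00 years.
6× is log₂ 6 ≈ 2.58 doublings, so ≈ 2.58 × 15.00 = 39 years.

approximately 39 years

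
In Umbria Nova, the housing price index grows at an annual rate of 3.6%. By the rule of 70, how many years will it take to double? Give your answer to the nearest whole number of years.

roughly 19 years

Doubling time ≈ 70 / 3.6 = 19.44 years.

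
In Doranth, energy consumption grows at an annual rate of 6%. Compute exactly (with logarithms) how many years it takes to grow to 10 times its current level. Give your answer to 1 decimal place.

t = ln(10) / ln(1 + 0.06) = 2.3026 / 0.058269 ≈ 39.52.

39.5 years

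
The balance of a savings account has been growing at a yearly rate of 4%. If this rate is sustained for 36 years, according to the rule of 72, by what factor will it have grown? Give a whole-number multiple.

Doubling time ≈ 72/4 = 18.00 years.
36/18.00 ≈ 2 doublings, so about 2^2 = 4×.

≈ 4 times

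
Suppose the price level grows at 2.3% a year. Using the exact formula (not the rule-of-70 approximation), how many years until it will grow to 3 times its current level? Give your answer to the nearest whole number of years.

t = ln(3) / ln(1 + 0.023) = 1.0986 / 0.022739 ≈ 48.31.
≈ 48 years.

48 years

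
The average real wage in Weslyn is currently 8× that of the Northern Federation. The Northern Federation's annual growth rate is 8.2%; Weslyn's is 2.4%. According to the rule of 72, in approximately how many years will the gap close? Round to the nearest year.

the Northern Federation gains on Weslyn at 8.2% − 2.4% = 5.8 points a year.
At that relative rate the gap halves every 72/5.8 ≈ 12.41 years.
An 8× gap closes after 3 halvings: 3 × 12.41 ≈ 37 years.

37 years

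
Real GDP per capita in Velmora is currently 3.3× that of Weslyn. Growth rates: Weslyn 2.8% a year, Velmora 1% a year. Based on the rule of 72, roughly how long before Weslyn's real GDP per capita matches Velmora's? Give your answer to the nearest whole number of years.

around 69 years

Weslyn gains on Velmora at 2.8% − 1% = 1.8 points a year.
At that relative rate the gap halves every 72/1.8 ≈ 40.00 years.
A 3.3× gap takes log₂(3.3) ≈ 1.72 halvings to close: 1.72 × 40.00 ≈ 69 years.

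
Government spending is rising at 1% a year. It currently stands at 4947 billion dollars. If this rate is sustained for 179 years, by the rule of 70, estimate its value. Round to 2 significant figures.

≈ 29000 billion dollars

It doubles every 70/1 ≈ 70.00 years, so 179 years is 2.56 doublings.
2^2.56 ≈ 5.90; 4947 × 5.90 ≈ 29000 billion dollars.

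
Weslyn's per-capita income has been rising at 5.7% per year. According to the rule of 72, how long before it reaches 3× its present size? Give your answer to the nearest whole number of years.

Doubling time ≈ 72/5.7 = 12.63 years.
3× is log₂ 3 ≈ 1.58 doublings, so ≈ 1.58 × 12.63 = 20 years.

20 years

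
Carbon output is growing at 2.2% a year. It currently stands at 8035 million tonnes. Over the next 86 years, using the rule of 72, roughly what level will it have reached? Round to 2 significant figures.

Doubling time ≈ 72/2.2 = 32.73 years.
86 years is 86/32.73 ≈ 2.63 doublings, a factor of 2^2.63 ≈ 6.19.
8035 × 6.19 ≈ 50000 million tonnes.

about 50000 million tonnes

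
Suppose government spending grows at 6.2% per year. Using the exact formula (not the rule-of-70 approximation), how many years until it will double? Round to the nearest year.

t = ln(2) / ln(1 + 0.062) = 0.6931 / 0.060154 ≈ 11.52.
≈ 12 years.

12 years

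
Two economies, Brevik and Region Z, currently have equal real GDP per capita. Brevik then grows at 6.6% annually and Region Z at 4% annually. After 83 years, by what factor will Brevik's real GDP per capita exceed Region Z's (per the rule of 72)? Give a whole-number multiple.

roughly 8 times

Only the 2.6-point difference matters.
72/2.6 ≈ 27.69 years per doubling of the ratio; 83 years gives 3.00 doublings, so ≈ 8×.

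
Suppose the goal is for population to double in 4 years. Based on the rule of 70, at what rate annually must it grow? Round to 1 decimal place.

17.5% annually

70 / 4 ≈ 17.50, so about 17.5% annually.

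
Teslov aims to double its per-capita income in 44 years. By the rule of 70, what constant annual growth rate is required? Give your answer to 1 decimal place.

70 / 44 ≈ 1.59, so about 1.6% a year.

approximately 1.6%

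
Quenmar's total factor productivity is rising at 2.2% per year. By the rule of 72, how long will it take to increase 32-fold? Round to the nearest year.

≈ 164 years

Doubling time ≈ 72/2.2 = 32.73 years.
32× is 5 doublings, so 5 × 32.73 ≈ 164 years.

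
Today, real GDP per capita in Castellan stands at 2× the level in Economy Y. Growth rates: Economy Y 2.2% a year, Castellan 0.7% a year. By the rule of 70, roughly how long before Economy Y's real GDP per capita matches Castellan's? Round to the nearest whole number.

What matters is the difference: 1.5 pp.
Rule of 70 on the gap: the ratio halves every 70/1.5 ≈ 46.67 years.
A 2× gap closes after 1 halving: 1 × 46.67 ≈ 47 years.

approximately 47 years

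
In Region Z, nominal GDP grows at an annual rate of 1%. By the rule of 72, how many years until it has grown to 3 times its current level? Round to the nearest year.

roughly 114 years

One doubling takes 72/1 = 72.00 years.
3× is log₂ 3 ≈ 1.58 doublings, so ≈ 1.58 × 72.00 = 114 years.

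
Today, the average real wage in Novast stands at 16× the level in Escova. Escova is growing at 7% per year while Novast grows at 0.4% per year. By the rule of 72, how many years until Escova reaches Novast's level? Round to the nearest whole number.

roughly 44 years

The growth-rate gap is 7% − 0.4% = 6.6 percentage points.
So the ratio between them halves every 72/6.6 ≈ 10.91 years.
A 16× gap closes after 4 halvings: 4 × 10.91 ≈ 44 years.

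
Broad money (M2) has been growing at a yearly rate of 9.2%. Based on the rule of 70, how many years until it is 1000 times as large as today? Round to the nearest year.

One doubling takes 70/9.2 = 7.61 years.
1000× is log₂ 1000 ≈ 9.97 doublings, so ≈ 9.97 × 7.61 = 76 years.

about 76 years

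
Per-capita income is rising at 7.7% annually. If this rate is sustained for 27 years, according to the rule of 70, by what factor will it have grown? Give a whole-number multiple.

around 8 times

70/7.7 ≈ 9.09 years per doubling.
27 years fits 3 doublings: 2^3 = 8.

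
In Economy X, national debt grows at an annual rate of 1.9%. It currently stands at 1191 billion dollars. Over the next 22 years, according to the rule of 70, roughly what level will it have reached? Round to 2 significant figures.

It doubles every 70/1.9 ≈ 36.84 years, so 22 years is 0.60 doublings.
2^0.60 ≈ 1.52; 1191 × 1.52 ≈ 1800 billion dollars.

around 1800 billion dollars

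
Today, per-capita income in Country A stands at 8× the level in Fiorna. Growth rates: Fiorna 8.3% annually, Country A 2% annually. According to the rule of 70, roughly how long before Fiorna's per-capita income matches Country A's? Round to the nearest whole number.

Fiorna gains on Country A at 8.3% − 2% = 6.3 points a year.
At that relative rate the gap halves every 70/6.3 ≈ 11.11 years.
An 8× gap closes after 3 halvings: 3 × 11.11 ≈ 33 years.

around 33 years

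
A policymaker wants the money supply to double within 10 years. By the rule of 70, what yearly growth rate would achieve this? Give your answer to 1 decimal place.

70 / 10 ≈ 7.00, so about 7.0% per year.

7.0% per year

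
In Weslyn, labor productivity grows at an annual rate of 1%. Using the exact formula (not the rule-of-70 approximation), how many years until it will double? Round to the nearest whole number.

t = ln(2) / ln(1 + 0.01) = 0.6931 / 0.009950 ≈ 69.66.
≈ 70 years.

70 years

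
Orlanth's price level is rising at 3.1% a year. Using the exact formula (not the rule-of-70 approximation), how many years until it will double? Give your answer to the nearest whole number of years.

t = ln(2) / ln(1 + 0.031) = 0.6931 / 0.030529 ≈ 22.70.
≈ 23 years.

23 years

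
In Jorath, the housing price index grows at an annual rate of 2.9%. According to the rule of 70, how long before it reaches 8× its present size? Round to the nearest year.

≈ 72 years

One doubling takes 70/2.9 = 24.14 years.
8× is 3 doublings, so 3 × 24.14 ≈ 72 years.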